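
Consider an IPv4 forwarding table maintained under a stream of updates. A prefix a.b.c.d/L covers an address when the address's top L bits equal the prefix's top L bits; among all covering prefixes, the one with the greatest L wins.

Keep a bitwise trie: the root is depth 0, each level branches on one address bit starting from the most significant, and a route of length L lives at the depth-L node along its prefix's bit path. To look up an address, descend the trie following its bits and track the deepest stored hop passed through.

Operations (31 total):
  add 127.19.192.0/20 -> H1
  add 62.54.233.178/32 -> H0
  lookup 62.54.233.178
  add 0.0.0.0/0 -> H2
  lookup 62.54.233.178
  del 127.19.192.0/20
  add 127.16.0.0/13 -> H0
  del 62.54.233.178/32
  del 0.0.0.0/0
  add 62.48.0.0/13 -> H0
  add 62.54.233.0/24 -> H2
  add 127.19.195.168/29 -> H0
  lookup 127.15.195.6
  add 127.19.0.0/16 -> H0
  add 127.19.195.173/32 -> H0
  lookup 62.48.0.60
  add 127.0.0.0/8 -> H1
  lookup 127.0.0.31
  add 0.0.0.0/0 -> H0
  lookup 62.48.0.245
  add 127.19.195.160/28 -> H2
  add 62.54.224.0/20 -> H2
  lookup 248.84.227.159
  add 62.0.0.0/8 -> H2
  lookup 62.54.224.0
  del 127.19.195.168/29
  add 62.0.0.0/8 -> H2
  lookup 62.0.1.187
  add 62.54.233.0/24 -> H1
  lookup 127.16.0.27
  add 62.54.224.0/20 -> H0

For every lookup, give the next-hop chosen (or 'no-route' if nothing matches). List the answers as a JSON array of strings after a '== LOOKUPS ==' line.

Trace:
  add 127.19.192.0/20 -> H1 at depth 20
  add 62.54.233.178/32 -> H0 at depth 32
  Q 62.54.233.178: descend 00111110001101101110100110110010 ; hops seen [H0] ; pick H0
  add 0.0.0.0/0 -> H2 at depth 0
  Q 62.54.233.178: descend 00111110001101101110100110110010 ; hops seen [H2,H0] ; pick H0
  del 127.19.192.0/20 (clear depth 20)
  add 127.16.0.0/13 -> H0 at depth 13
  del 62.54.233.178/32 (clear depth 32)
  del 0.0.0.0/0 (clear depth 0)
  add 62.48.0.0/13 -> H0 at depth 13
  add 62.54.233.0/24 -> H2 at depth 24
  add 127.19.195.168/29 -> H0 at depth 29
  Q 127.15.195.6: descend 01111111000 ; hops seen [∅] ; pick no-route
  add 127.19.0.0/16 -> H0 at depth 16
  add 127.19.195.173/32 -> H0 at depth 32
  Q 62.48.0.60: descend 0011111000110 ; hops seen [H0] ; pick H0
  add 127.0.0.0/8 -> H1 at depth 8
  Q 127.0.0.31: descend 01111111000 ; hops seen [H1] ; pick H1
  add 0.0.0.0/0 -> H0 at depth 0
  Q 62.48.0.245: descend 0011111000110 ; hops seen [H0,H0] ; pick H0
  add 127.19.195.160/28 -> H2 at depth 28
  add 62.54.224.0/20 -> H2 at depth 20
  Q 248.84.227.159: descend ε ; hops seen [H0] ; pick H0
  add 62.0.0.0/8 -> H2 at depth 8
  Q 62.54.224.0: descend 00111110001101101110 ; hops seen [H0,H2,H0,H2] ; pick H2
  del 127.19.195.168/29 (clear depth 29)
  add 62.0.0.0/8 -> H2 at depth 8
  Q 62.0.1.187: descend 0011111000 ; hops seen [H0,H2] ; pick H2
  add 62.54.233.0/24 -> H1 at depth 24
  Q 127.16.0.27: descend 01111111000100 ; hops seen [H0,H1,H0] ; pick H0
  add 62.54.224.0/20 -> H0 at depth 20

== LOOKUPS ==
["H0","H0","no-route","H0","H1","H0","H0","H2","H2","H0"]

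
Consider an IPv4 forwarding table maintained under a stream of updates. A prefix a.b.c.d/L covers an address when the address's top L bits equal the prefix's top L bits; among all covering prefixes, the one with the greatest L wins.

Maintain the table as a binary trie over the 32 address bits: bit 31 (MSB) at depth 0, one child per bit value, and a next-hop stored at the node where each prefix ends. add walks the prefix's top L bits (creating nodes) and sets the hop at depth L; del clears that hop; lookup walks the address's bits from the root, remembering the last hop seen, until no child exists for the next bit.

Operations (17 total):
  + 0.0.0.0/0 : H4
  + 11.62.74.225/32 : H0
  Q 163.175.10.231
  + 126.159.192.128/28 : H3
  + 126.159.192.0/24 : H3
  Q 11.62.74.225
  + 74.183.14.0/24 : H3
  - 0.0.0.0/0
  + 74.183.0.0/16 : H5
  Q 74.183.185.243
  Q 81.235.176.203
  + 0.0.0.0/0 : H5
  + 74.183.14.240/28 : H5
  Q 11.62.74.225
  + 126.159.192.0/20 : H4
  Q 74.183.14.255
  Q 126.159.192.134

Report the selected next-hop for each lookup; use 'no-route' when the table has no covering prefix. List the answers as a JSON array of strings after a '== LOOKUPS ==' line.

Process each operation:
  add 0.0.0.0/0 -> H4 at depth 0
  add 11.62.74.225/32 -> H0 at depth 32
  Q 163.175.10.231: descend ε ; hops seen [H4] ; pick H4
  add 126.159.192.128/28 -> H3 at depth 28
  add 126.159.192.0/24 -> H3 at depth 24
  Q 11.62.74.225: descend 00001011001111100100101011100001 ; hops seen [H4,H0] ; pick H0
  add 74.183.14.0/24 -> H3 at depth 24
  - 0.0.0.0/0 clear@0
  add 74.183.0.0/16 -> H5 at depth 16
  Q 74.183.185.243: descend 0100101010110111 ; hops seen [H5] ; pick H5
  Q 81.235.176.203: descend 010 ; hops seen [∅] ; pick no-route
  add 0.0.0.0/0 -> H5 at depth 0
  add 74.183.14.240/28 -> H5 at depth 28
  Q 11.62.74.225: descend 00001011001111100100101011100001 ; hops seen [H5,H0] ; pick H0
  add 126.159.192.0/20 -> H4 at depth 20
  Q 74.183.14.255: descend 0100101010110111000011101111 ; hops seen [H5,H5,H3,H5] ; pick H5
  Q 126.159.192.134: descend 0111111010011111110000001000 ; hops seen [H5,H4,H3,H3] ; pick H3

== LOOKUPS ==
["H4","H0","H5","no-route","H0","H5","H3"]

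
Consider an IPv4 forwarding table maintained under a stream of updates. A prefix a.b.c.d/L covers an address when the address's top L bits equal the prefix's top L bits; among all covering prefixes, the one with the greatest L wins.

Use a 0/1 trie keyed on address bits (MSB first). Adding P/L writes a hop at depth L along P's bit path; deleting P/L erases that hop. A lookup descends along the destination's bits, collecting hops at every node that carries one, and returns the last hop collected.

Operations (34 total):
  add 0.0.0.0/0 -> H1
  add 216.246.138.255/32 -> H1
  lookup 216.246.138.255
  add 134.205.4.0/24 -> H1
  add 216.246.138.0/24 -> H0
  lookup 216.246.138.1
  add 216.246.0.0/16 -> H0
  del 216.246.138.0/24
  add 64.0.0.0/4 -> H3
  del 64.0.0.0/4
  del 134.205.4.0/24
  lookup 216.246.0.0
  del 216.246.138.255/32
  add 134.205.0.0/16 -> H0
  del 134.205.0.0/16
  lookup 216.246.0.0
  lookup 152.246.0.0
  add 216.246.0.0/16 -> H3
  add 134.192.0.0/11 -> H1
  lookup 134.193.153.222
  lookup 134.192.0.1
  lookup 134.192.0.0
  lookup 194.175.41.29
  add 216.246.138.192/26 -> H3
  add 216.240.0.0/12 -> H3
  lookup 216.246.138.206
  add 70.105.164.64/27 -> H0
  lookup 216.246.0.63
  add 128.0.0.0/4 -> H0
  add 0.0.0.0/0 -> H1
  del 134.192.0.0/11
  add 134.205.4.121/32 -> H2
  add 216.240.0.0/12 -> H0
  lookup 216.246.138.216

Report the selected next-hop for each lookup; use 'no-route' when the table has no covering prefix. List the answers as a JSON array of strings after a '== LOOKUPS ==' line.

Apply in order:
  + 0.0.0.0/0 (H1) depth=0
  + 216.246.138.255/32 (H1) depth=32
  Q 216.246.138.255: descend 11011000111101101000101011111111 ; hops seen [H1,H1] ; pick H1
  + 134.205.4.0/24 (H1) depth=24
  + 216.246.138.0/24 (H0) depth=24
  Q 216.246.138.1: descend 110110001111011010001010 ; hops seen [H1,H0] ; pick H0
  + 216.246.0.0/16 (H0) depth=16
  - 216.246.138.0/24 clear@24
  + 64.0.0.0/4 (H3) depth=4
  - 64.0.0.0/4 clear@4
  - 134.205.4.0/24 clear@24
  Q 216.246.0.0: descend 1101100011110110 ; hops seen [H1,H0] ; pick H0
  - 216.246.138.255/32 clear@32
  + 134.205.0.0/16 (H0) depth=16
  - 134.205.0.0/16 clear@16
  Q 216.246.0.0: descend 1101100011110110 ; hops seen [H1,H0] ; pick H0
  Q 152.246.0.0: descend 100 ; hops seen [H1] ; pick H1
  + 216.246.0.0/16 (H3) depth=16
  + 134.192.0.0/11 (H1) depth=11
  Q 134.193.153.222: descend 100001101100 ; hops seen [H1,H1] ; pick H1
  Q 134.192.0.1: descend 100001101100 ; hops seen [H1,H1] ; pick H1
  Q 134.192.0.0: descend 100001101100 ; hops seen [H1,H1] ; pick H1
  Q 194.175.41.29: descend 110 ; hops seen [H1] ; pick H1
  + 216.246.138.192/26 (H3) depth=26
  + 216.240.0.0/12 (H3) depth=12
  Q 216.246.138.206: descend 11011000111101101000101011 ; hops seen [H1,H3,H3,H3] ; pick H3
  + 70.105.164.64/27 (H0) depth=27
  Q 216.246.0.63: descend 1101100011110110 ; hops seen [H1,H3,H3] ; pick H3
  + 128.0.0.0/4 (H0) depth=4
  + 0.0.0.0/0 (H1) depth=0
  - 134.192.0.0/11 clear@11
  + 134.205.4.121/32 (H2) depth=32
  + 216.240.0.0/12 (H0) depth=12
  Q 216.246.138.216: descend 11011000111101101000101011 ; hops seen [H1,H0,H3,H3] ; pick H3

== LOOKUPS ==
["H1","H0","H0","H0","H1","H1","H1","H1","H1","H3","H3","H3"]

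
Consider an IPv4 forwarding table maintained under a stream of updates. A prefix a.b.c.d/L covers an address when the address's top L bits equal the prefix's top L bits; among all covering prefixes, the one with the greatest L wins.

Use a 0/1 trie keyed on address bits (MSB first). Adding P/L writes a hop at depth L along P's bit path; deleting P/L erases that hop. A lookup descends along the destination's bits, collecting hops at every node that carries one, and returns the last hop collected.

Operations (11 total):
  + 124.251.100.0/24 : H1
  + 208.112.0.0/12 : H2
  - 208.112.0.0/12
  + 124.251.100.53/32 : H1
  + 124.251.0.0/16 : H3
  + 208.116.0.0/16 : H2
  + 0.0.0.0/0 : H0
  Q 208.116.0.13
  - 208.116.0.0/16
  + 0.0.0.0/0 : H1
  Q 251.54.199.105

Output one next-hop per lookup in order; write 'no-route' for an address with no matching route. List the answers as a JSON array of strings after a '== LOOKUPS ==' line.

Process each operation:
  add 124.251.100.0/24 -> H1 at depth 24
  add 208.112.0.0/12 -> H2 at depth 12
  - 208.112.0.0/12 clear@12
  add 124.251.100.53/32 -> H1 at depth 32
  add 124.251.0.0/16 -> H3 at depth 16
  add 208.116.0.0/16 -> H2 at depth 16
  add 0.0.0.0/0 -> H0 at depth 0
  lookup 208.116.0.13: bits 1101000001110100 walk d0:H0→d1:-→d2:-→d3:-→d4:-→d5:-→d6:-→d7:-→d8:-→d9:-→d10:-→d11:-→d12:-→d13:-→d14:-→d15:-→d16:H2 -> H2
  - 208.116.0.0/16 clear@16
  add 0.0.0.0/0 -> H1 at depth 0
  lookup 251.54.199.105: bits 11 walk d0:H1→d1:-→d2:- -> H1

== LOOKUPS ==
["H2","H1"]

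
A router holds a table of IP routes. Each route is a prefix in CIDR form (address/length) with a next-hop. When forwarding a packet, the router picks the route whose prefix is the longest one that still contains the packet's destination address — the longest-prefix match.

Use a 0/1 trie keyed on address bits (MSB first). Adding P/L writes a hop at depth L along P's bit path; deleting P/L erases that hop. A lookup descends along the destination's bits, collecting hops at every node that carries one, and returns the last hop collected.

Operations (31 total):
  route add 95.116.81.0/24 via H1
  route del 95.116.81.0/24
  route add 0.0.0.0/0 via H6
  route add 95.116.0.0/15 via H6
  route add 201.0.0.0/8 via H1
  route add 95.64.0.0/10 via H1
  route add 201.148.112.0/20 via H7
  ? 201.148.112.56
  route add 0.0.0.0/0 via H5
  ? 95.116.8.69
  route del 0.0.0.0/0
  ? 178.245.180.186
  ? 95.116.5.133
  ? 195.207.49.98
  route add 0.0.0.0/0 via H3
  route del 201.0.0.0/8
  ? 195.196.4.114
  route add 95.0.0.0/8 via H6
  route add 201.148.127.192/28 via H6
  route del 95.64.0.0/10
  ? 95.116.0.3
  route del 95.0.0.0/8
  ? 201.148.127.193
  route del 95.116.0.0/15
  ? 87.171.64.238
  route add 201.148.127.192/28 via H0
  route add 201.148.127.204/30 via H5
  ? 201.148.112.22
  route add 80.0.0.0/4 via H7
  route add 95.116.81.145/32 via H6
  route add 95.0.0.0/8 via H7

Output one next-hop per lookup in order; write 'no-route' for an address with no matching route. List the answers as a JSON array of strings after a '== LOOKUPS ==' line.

Trace:
  add 95.116.81.0/24 -> H1 at depth 24
  - 95.116.81.0/24 clear@24
  add 0.0.0.0/0 -> H6 at depth 0
  add 95.116.0.0/15 -> H6 at depth 15
  add 201.0.0.0/8 -> H1 at depth 8
  add 95.64.0.0/10 -> H1 at depth 10
  add 201.148.112.0/20 -> H7 at depth 20
  lookup 201.148.112.56: bits 11001001100101000111 walk d0:H6→d1:-→d2:-→d3:-→d4:-→d5:-→d6:-→d7:-→d8:H1→d9:-→d10:-→d11:-→d12:-→d13:-→d14:-→d15:-→d16:-→d17:-→d18:-→d19:-→d20:H7 -> H7
  add 0.0.0.0/0 -> H5 at depth 0
  lookup 95.116.8.69: bits 01011111011101000 walk d0:H5→d1:-→d2:-→d3:-→d4:-→d5:-→d6:-→d7:-→d8:-→d9:-→d10:H1→d11:-→d12:-→d13:-→d14:-→d15:H6→d16:-→d17:- -> H6
  - 0.0.0.0/0 clear@0
  lookup 178.245.180.186: bits 1 walk d0:-→d1:- -> no-route
  lookup 95.116.5.133: bits 01011111011101000 walk d0:-→d1:-→d2:-→d3:-→d4:-→d5:-→d6:-→d7:-→d8:-→d9:-→d10:H1→d11:-→d12:-→d13:-→d14:-→d15:H6→d16:-→d17:- -> H6
  lookup 195.207.49.98: bits 1100 walk d0:-→d1:-→d2:-→d3:-→d4:- -> no-route
  add 0.0.0.0/0 -> H3 at depth 0
  - 201.0.0.0/8 clear@8
  lookup 195.196.4.114: bits 1100 walk d0:H3→d1:-→d2:-→d3:-→d4:- -> H3
  add 95.0.0.0/8 -> H6 at depth 8
  add 201.148.127.192/28 -> H6 at depth 28
  - 95.64.0.0/10 clear@10
  lookup 95.116.0.3: bits 01011111011101000 walk d0:H3→d1:-→d2:-→d3:-→d4:-→d5:-→d6:-→d7:-→d8:H6→d9:-→d10:-→d11:-→d12:-→d13:-→d14:-→d15:H6→d16:-→d17:- -> H6
  - 95.0.0.0/8 clear@8
  lookup 201.148.127.193: bits 1100100110010100011111111100 walk d0:H3→d1:-→d2:-→d3:-→d4:-→d5:-→d6:-→d7:-→d8:-→d9:-→d10:-→d11:-→d12:-→d13:-→d14:-→d15:-→d16:-→d17:-→d18:-→d19:-→d20:H7→d21:-→d22:-→d23:-→d24:-→d25:-→d26:-→d27:-→d28:H6 -> H6
  - 95.116.0.0/15 clear@15
  lookup 87.171.64.238: bits 0101 walk d0:H3→d1:-→d2:-→d3:-→d4:- -> H3
  add 201.148.127.192/28 -> H0 at depth 28
  add 201.148.127.204/30 -> H5 at depth 30
  lookup 201.148.112.22: bits 11001001100101000111 walk d0:H3→d1:-→d2:-→d3:-→d4:-→d5:-→d6:-→d7:-→d8:-→d9:-→d10:-→d11:-→d12:-→d13:-→d14:-→d15:-→d16:-→d17:-→d18:-→d19:-→d20:H7 -> H7
  add 80.0.0.0/4 -> H7 at depth 4
  add 95.116.81.145/32 -> H6 at depth 32
  add 95.0.0.0/8 -> H7 at depth 8

== LOOKUPS ==
["H7","H6","no-route","H6","no-route","H3","H6","H6","H3","H7"]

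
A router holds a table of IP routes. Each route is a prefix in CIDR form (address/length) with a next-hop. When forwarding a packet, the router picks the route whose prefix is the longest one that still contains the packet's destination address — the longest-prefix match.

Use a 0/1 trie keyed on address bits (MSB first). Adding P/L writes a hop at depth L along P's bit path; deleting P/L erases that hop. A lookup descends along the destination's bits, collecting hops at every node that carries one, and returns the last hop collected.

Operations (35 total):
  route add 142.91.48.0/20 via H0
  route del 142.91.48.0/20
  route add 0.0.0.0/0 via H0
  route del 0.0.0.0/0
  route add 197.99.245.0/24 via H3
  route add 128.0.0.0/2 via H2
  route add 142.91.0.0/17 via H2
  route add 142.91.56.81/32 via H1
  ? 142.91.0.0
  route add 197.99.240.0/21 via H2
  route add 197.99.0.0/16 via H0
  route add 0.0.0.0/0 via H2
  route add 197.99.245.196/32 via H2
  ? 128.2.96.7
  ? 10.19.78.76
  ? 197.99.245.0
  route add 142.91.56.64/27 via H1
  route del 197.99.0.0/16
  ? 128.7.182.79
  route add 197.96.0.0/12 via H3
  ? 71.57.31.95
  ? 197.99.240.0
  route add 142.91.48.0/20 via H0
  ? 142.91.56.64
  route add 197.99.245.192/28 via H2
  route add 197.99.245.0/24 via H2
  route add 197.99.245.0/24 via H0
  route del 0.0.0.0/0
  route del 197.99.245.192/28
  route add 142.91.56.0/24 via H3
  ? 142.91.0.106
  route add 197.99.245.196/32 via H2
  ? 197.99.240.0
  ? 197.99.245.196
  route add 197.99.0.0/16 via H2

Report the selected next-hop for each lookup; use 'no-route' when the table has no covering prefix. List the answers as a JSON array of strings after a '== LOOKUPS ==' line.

Process each operation:
  + 142.91.48.0/20 (H0) depth=20
  del 142.91.48.0/20 (clear depth 20)
  + 0.0.0.0/0 (H0) depth=0
  del 0.0.0.0/0 (clear depth 0)
  + 197.99.245.0/24 (H3) depth=24
  + 128.0.0.0/2 (H2) depth=2
  + 142.91.0.0/17 (H2) depth=17
  + 142.91.56.81/32 (H1) depth=32
  lookup 142.91.0.0: bits 100011100101101100 walk d0:-→d1:-→d2:H2→d3:-→d4:-→d5:-→d6:-→d7:-→d8:-→d9:-→d10:-→d11:-→d12:-→d13:-→d14:-→d15:-→d16:-→d17:H2→d18:- -> H2
  + 197.99.240.0/21 (H2) depth=21
  + 197.99.0.0/16 (H0) depth=16
  + 0.0.0.0/0 (H2) depth=0
  + 197.99.245.196/32 (H2) depth=32
  lookup 128.2.96.7: bits 1000 walk d0:H2→d1:-→d2:H2→d3:-→d4:- -> H2
  lookup 10.19.78.76: bits ε walk d0:H2 -> H2
  lookup 197.99.245.0: bits 110001010110001111110101 walk d0:H2→d1:-→d2:-→d3:-→d4:-→d5:-→d6:-→d7:-→d8:-→d9:-→d10:-→d11:-→d12:-→d13:-→d14:-→d15:-→d16:H0→d17:-→d18:-→d19:-→d20:-→d21:H2→d22:-→d23:-→d24:H3 -> H3
  + 142.91.56.64/27 (H1) depth=27
  del 197.99.0.0/16 (clear depth 16)
  lookup 128.7.182.79: bits 1000 walk d0:H2→d1:-→d2:H2→d3:-→d4:- -> H2
  + 197.96.0.0/12 (H3) depth=12
  lookup 71.57.31.95: bits ε walk d0:H2 -> H2
  lookup 197.99.240.0: bits 110001010110001111110 walk d0:H2→d1:-→d2:-→d3:-→d4:-→d5:-→d6:-→d7:-→d8:-→d9:-→d10:-→d11:-→d12:H3→d13:-→d14:-→d15:-→d16:-→d17:-→d18:-→d19:-→d20:-→d21:H2 -> H2
  + 142.91.48.0/20 (H0) depth=20
  lookup 142.91.56.64: bits 100011100101101100111000010 walk d0:H2→d1:-→d2:H2→d3:-→d4:-→d5:-→d6:-→d7:-→d8:-→d9:-→d10:-→d11:-→d12:-→d13:-→d14:-→d15:-→d16:-→d17:H2→d18:-→d19:-→d20:H0→d21:-→d22:-→d23:-→d24:-→d25:-→d26:-→d27:H1 -> H1
  + 197.99.245.192/28 (H2) depth=28
  + 197.99.245.0/24 (H2) depth=24
  + 197.99.245.0/24 (H0) depth=24
  del 0.0.0.0/0 (clear depth 0)
  del 197.99.245.192/28 (clear depth 28)
  + 142.91.56.0/24 (H3) depth=24
  lookup 142.91.0.106: bits 100011100101101100 walk d0:-→d1:-→d2:H2→d3:-→d4:-→d5:-→d6:-→d7:-→d8:-→d9:-→d10:-→d11:-→d12:-→d13:-→d14:-→d15:-→d16:-→d17:H2→d18:- -> H2
  + 197.99.245.196/32 (H2) depth=32
  lookup 197.99.240.0: bits 110001010110001111110 walk d0:-→d1:-→d2:-→d3:-→d4:-→d5:-→d6:-→d7:-→d8:-→d9:-→d10:-→d11:-→d12:H3→d13:-→d14:-→d15:-→d16:-→d17:-→d18:-→d19:-→d20:-→d21:H2 -> H2
  lookup 197.99.245.196: bits 11000101011000111111010111000100 walk d0:-→d1:-→d2:-→d3:-→d4:-→d5:-→d6:-→d7:-→d8:-→d9:-→d10:-→d11:-→d12:H3→d13:-→d14:-→d15:-→d16:-→d17:-→d18:-→d19:-→d20:-→d21:H2→d22:-→d23:-→d24:H0→d25:-→d26:-→d27:-→d28:-→d29:-→d30:-→d31:-→d32:H2 -> H2
  + 197.99.0.0/16 (H2) depth=16

== LOOKUPS ==
["H2","H2","H2","H3","H2","H2","H2","H1","H2","H2","H2"]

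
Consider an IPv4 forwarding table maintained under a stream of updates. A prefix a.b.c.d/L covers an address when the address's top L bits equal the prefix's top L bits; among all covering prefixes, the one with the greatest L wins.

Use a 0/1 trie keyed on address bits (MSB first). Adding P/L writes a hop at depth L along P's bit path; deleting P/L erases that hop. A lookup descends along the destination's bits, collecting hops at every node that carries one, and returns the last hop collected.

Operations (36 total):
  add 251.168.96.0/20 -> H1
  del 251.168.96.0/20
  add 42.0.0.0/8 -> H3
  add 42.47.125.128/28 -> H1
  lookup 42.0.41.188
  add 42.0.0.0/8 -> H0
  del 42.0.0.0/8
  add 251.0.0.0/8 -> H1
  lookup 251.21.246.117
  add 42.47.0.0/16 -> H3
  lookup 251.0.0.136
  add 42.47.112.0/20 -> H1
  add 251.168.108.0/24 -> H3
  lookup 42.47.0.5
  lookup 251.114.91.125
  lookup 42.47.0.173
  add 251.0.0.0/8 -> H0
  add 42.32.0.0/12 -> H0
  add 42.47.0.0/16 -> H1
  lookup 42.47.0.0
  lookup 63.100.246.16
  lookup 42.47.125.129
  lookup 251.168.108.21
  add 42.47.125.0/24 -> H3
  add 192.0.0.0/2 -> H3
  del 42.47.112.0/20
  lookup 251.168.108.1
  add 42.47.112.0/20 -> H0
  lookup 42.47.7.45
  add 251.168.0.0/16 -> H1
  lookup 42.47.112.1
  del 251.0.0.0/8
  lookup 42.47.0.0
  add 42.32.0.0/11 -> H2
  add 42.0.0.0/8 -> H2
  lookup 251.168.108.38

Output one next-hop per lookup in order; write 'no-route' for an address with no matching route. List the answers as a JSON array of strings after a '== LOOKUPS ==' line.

Trace:
  add 251.168.96.0/20 -> H1 at depth 20
  del 251.168.96.0/20 (clear depth 20)
  add 42.0.0.0/8 -> H3 at depth 8
  add 42.47.125.128/28 -> H1 at depth 28
  ? 42.0.41.188  path d0:-→d1:-→d2:-→d3:-→d4:-→d5:-→d6:-→d7:-→d8:H3→d9:-→d10:-  best=H3
  add 42.0.0.0/8 -> H0 at depth 8
  del 42.0.0.0/8 (clear depth 8)
  add 251.0.0.0/8 -> H1 at depth 8
  ? 251.21.246.117  path d0:-→d1:-→d2:-→d3:-→d4:-→d5:-→d6:-→d7:-→d8:H1  best=H1
  add 42.47.0.0/16 -> H3 at depth 16
  ? 251.0.0.136  path d0:-→d1:-→d2:-→d3:-→d4:-→d5:-→d6:-→d7:-→d8:H1  best=H1
  add 42.47.112.0/20 -> H1 at depth 20
  add 251.168.108.0/24 -> H3 at depth 24
  ? 42.47.0.5  path d0:-→d1:-→d2:-→d3:-→d4:-→d5:-→d6:-→d7:-→d8:-→d9:-→d10:-→d11:-→d12:-→d13:-→d14:-→d15:-→d16:H3→d17:-  best=H3
  ? 251.114.91.125  path d0:-→d1:-→d2:-→d3:-→d4:-→d5:-→d6:-→d7:-→d8:H1  best=H1
  ? 42.47.0.173  path d0:-→d1:-→d2:-→d3:-→d4:-→d5:-→d6:-→d7:-→d8:-→d9:-→d10:-→d11:-→d12:-→d13:-→d14:-→d15:-→d16:H3→d17:-  best=H3
  add 251.0.0.0/8 -> H0 at depth 8
  add 42.32.0.0/12 -> H0 at depth 12
  add 42.47.0.0/16 -> H1 at depth 16
  ? 42.47.0.0  path d0:-→d1:-→d2:-→d3:-→d4:-→d5:-→d6:-→d7:-→d8:-→d9:-→d10:-→d11:-→d12:H0→d13:-→d14:-→d15:-→d16:H1→d17:-  best=H1
  ? 63.100.246.16  path d0:-→d1:-→d2:-→d3:-  best=no-route
  ? 42.47.125.129  path d0:-→d1:-→d2:-→d3:-→d4:-→d5:-→d6:-→d7:-→d8:-→d9:-→d10:-→d11:-→d12:H0→d13:-→d14:-→d15:-→d16:H1→d17:-→d18:-→d19:-→d20:H1→d21:-→d22:-→d23:-→d24:-→d25:-→d26:-→d27:-→d28:H1  best=H1
  ? 251.168.108.21  path d0:-→d1:-→d2:-→d3:-→d4:-→d5:-→d6:-→d7:-→d8:H0→d9:-→d10:-→d11:-→d12:-→d13:-→d14:-→d15:-→d16:-→d17:-→d18:-→d19:-→d20:-→d21:-→d22:-→d23:-→d24:H3  best=H3
  add 42.47.125.0/24 -> H3 at depth 24
  add 192.0.0.0/2 -> H3 at depth 2
  del 42.47.112.0/20 (clear depth 20)
  ? 251.168.108.1  path d0:-→d1:-→d2:H3→d3:-→d4:-→d5:-→d6:-→d7:-→d8:H0→d9:-→d10:-→d11:-→d12:-→d13:-→d14:-→d15:-→d16:-→d17:-→d18:-→d19:-→d20:-→d21:-→d22:-→d23:-→d24:H3  best=H3
  add 42.47.112.0/20 -> H0 at depth 20
  ? 42.47.7.45  path d0:-→d1:-→d2:-→d3:-→d4:-→d5:-→d6:-→d7:-→d8:-→d9:-→d10:-→d11:-→d12:H0→d13:-→d14:-→d15:-→d16:H1→d17:-  best=H1
  add 251.168.0.0/16 -> H1 at depth 16
  ? 42.47.112.1  path d0:-→d1:-→d2:-→d3:-→d4:-→d5:-→d6:-→d7:-→d8:-→d9:-→d10:-→d11:-→d12:H0→d13:-→d14:-→d15:-→d16:H1→d17:-→d18:-→d19:-→d20:H0  best=H0
  del 251.0.0.0/8 (clear depth 8)
  ? 42.47.0.0  path d0:-→d1:-→d2:-→d3:-→d4:-→d5:-→d6:-→d7:-→d8:-→d9:-→d10:-→d11:-→d12:H0→d13:-→d14:-→d15:-→d16:H1→d17:-  best=H1
  add 42.32.0.0/11 -> H2 at depth 11
  add 42.0.0.0/8 -> H2 at depth 8
  ? 251.168.108.38  path d0:-→d1:-→d2:H3→d3:-→d4:-→d5:-→d6:-→d7:-→d8:-→d9:-→d10:-→d11:-→d12:-→d13:-→d14:-→d15:-→d16:H1→d17:-→d18:-→d19:-→d20:-→d21:-→d22:-→d23:-→d24:H3  best=H3

== LOOKUPS ==
["H3","H1","H1","H3","H1","H3","H1","no-route","H1","H3","H3","H1","H0","H1","H3"]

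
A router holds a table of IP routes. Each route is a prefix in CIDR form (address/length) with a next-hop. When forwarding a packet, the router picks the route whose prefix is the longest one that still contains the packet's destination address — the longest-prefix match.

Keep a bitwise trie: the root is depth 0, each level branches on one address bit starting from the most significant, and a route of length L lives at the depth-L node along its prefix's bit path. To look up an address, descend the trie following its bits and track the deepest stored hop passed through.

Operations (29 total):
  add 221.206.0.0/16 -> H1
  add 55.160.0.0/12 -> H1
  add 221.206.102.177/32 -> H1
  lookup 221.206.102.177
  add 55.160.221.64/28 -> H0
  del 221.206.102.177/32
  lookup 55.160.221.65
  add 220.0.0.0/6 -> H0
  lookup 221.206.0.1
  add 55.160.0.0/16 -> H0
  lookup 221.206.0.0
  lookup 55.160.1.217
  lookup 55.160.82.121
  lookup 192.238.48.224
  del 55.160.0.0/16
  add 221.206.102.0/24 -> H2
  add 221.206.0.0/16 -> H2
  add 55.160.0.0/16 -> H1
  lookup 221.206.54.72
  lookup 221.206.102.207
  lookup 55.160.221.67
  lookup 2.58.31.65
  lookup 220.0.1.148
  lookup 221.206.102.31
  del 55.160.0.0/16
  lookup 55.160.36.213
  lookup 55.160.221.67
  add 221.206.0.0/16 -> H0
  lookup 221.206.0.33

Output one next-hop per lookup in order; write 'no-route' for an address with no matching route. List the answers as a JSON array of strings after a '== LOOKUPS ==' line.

Process each operation:
  add 221.206.0.0/16 -> H1 at depth 16
  add 55.160.0.0/12 -> H1 at depth 12
  add 221.206.102.177/32 -> H1 at depth 32
  Q 221.206.102.177: descend 11011101110011100110011010110001 ; hops seen [H1,H1] ; pick H1
  add 55.160.221.64/28 -> H0 at depth 28
  - 221.206.102.177/32 clear@32
  Q 55.160.221.65: descend 0011011110100000110111010100 ; hops seen [H1,H0] ; pick H0
  add 220.0.0.0/6 -> H0 at depth 6
  Q 221.206.0.1: descend 11011101110011100 ; hops seen [H0,H1] ; pick H1
  add 55.160.0.0/16 -> H0 at depth 16
  Q 221.206.0.0: descend 11011101110011100 ; hops seen [H0,H1] ; pick H1
  Q 55.160.1.217: descend 0011011110100000 ; hops seen [H1,H0] ; pick H0
  Q 55.160.82.121: descend 0011011110100000 ; hops seen [H1,H0] ; pick H0
  Q 192.238.48.224: descend 110 ; hops seen [∅] ; pick no-route
  - 55.160.0.0/16 clear@16
  add 221.206.102.0/24 -> H2 at depth 24
  add 221.206.0.0/16 -> H2 at depth 16
  add 55.160.0.0/16 -> H1 at depth 16
  Q 221.206.54.72: descend 11011101110011100 ; hops seen [H0,H2] ; pick H2
  Q 221.206.102.207: descend 1101110111001110011001101 ; hops seen [H0,H2,H2] ; pick H2
  Q 55.160.221.67: descend 0011011110100000110111010100 ; hops seen [H1,H1,H0] ; pick H0
  Q 2.58.31.65: descend 00 ; hops seen [∅] ; pick no-route
  Q 220.0.1.148: descend 1101110 ; hops seen [H0] ; pick H0
  Q 221.206.102.31: descend 110111011100111001100110 ; hops seen [H0,H2,H2] ; pick H2
  - 55.160.0.0/16 clear@16
  Q 55.160.36.213: descend 0011011110100000 ; hops seen [H1] ; pick H1
  Q 55.160.221.67: descend 0011011110100000110111010100 ; hops seen [H1,H0] ; pick H0
  add 221.206.0.0/16 -> H0 at depth 16
  Q 221.206.0.33: descend 11011101110011100 ; hops seen [H0,H0] ; pick H0

== LOOKUPS ==
["H1","H0","H1","H1","H0","H0","no-route","H2","H2","H0","no-route","H0","H2","H1","H0","H0"]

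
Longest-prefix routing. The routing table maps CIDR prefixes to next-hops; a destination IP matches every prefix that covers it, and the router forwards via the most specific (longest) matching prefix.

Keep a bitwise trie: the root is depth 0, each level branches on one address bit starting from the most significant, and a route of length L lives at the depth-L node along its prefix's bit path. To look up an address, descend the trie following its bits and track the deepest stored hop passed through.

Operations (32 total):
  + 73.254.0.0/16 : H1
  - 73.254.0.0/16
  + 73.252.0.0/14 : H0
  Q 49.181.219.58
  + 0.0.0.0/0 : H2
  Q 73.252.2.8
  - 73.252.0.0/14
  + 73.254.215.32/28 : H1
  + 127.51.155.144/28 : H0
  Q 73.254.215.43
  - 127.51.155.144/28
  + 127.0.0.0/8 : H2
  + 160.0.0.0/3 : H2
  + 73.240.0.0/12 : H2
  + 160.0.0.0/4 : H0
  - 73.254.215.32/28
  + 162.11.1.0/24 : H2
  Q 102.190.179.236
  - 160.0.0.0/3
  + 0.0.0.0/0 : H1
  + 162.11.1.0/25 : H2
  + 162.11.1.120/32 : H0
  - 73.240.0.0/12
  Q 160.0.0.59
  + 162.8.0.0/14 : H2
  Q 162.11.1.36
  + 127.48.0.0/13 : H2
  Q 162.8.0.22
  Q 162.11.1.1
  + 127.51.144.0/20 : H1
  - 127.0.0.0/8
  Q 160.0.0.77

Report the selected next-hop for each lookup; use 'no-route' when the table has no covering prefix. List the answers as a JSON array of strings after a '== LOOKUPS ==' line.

Apply in order:
  + 73.254.0.0/16 (H1) depth=16
  del 73.254.0.0/16 (clear depth 16)
  + 73.252.0.0/14 (H0) depth=14
  ? 49.181.219.58  path d0:-→d1:-  best=no-route
  + 0.0.0.0/0 (H2) depth=0
  ? 73.252.2.8  path d0:H2→d1:-→d2:-→d3:-→d4:-→d5:-→d6:-→d7:-→d8:-→d9:-→d10:-→d11:-→d12:-→d13:-→d14:H0  best=H0
  del 73.252.0.0/14 (clear depth 14)
  + 73.254.215.32/28 (H1) depth=28
  + 127.51.155.144/28 (H0) depth=28
  ? 73.254.215.43  path d0:H2→d1:-→d2:-→d3:-→d4:-→d5:-→d6:-→d7:-→d8:-→d9:-→d10:-→d11:-→d12:-→d13:-→d14:-→d15:-→d16:-→d17:-→d18:-→d19:-→d20:-→d21:-→d22:-→d23:-→d24:-→d25:-→d26:-→d27:-→d28:H1  best=H1
  del 127.51.155.144/28 (clear depth 28)
  + 127.0.0.0/8 (H2) depth=8
  + 160.0.0.0/3 (H2) depth=3
  + 73.240.0.0/12 (H2) depth=12
  + 160.0.0.0/4 (H0) depth=4
  del 73.254.215.32/28 (clear depth 28)
  + 162.11.1.0/24 (H2) depth=24
  ? 102.190.179.236  path d0:H2→d1:-→d2:-→d3:-  best=H2
  del 160.0.0.0/3 (clear depth 3)
  + 0.0.0.0/0 (H1) depth=0
  + 162.11.1.0/25 (H2) depth=25
  + 162.11.1.120/32 (H0) depth=32
  del 73.240.0.0/12 (clear depth 12)
  ? 160.0.0.59  path d0:H1→d1:-→d2:-→d3:-→d4:H0→d5:-→d6:-  best=H0
  + 162.8.0.0/14 (H2) depth=14
  ? 162.11.1.36  path d0:H1→d1:-→d2:-→d3:-→d4:H0→d5:-→d6:-→d7:-→d8:-→d9:-→d10:-→d11:-→d12:-→d13:-→d14:H2→d15:-→d16:-→d17:-→d18:-→d19:-→d20:-→d21:-→d22:-→d23:-→d24:H2→d25:H2  best=H2
  + 127.48.0.0/13 (H2) depth=13
  ? 162.8.0.22  path d0:H1→d1:-→d2:-→d3:-→d4:H0→d5:-→d6:-→d7:-→d8:-→d9:-→d10:-→d11:-→d12:-→d13:-→d14:H2  best=H2
  ? 162.11.1.1  path d0:H1→d1:-→d2:-→d3:-→d4:H0→d5:-→d6:-→d7:-→d8:-→d9:-→d10:-→d11:-→d12:-→d13:-→d14:H2→d15:-→d16:-→d17:-→d18:-→d19:-→d20:-→d21:-→d22:-→d23:-→d24:H2→d25:H2  best=H2
  + 127.51.144.0/20 (H1) depth=20
  del 127.0.0.0/8 (clear depth 8)
  ? 160.0.0.77  path d0:H1→d1:-→d2:-→d3:-→d4:H0→d5:-→d6:-  best=H0

== LOOKUPS ==
["no-route","H0","H1","H2","H0","H2","H2","H2","H0"]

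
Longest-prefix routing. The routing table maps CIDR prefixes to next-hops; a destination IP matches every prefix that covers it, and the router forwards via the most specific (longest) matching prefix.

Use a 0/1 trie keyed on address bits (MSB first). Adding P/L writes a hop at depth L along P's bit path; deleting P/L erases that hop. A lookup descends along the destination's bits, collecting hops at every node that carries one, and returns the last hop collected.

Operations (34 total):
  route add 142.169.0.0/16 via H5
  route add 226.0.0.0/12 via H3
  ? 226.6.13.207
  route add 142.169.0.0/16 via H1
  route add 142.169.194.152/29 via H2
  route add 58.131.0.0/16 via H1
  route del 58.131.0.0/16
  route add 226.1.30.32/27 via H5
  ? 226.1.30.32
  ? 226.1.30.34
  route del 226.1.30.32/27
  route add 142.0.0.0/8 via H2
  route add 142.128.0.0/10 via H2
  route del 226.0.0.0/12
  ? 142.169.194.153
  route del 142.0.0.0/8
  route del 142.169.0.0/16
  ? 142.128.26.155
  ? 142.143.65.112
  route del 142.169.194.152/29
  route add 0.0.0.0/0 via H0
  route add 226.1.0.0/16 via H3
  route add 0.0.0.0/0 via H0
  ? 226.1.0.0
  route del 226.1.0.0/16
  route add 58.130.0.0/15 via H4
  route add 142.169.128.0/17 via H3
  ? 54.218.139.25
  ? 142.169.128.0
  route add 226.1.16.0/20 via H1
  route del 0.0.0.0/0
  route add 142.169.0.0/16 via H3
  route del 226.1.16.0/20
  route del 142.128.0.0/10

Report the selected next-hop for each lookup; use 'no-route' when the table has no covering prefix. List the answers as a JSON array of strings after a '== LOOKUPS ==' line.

Apply in order:
  add 142.169.0.0/16 -> H5 at depth 16
  add 226.0.0.0/12 -> H3 at depth 12
  lookup 226.6.13.207: bits 111000100000 walk d0:-→d1:-→d2:-→d3:-→d4:-→d5:-→d6:-→d7:-→d8:-→d9:-→d10:-→d11:-→d12:H3 -> H3
  add 142.169.0.0/16 -> H1 at depth 16
  add 142.169.194.152/29 -> H2 at depth 29
  add 58.131.0.0/16 -> H1 at depth 16
  - 58.131.0.0/16 clear@16
  add 226.1.30.32/27 -> H5 at depth 27
  lookup 226.1.30.32: bits 111000100000000100011110001 walk d0:-→d1:-→d2:-→d3:-→d4:-→d5:-→d6:-→d7:-→d8:-→d9:-→d10:-→d11:-→d12:H3→d13:-→d14:-→d15:-→d16:-→d17:-→d18:-→d19:-→d20:-→d21:-→d22:-→d23:-→d24:-→d25:-→d26:-→d27:H5 -> H5
  lookup 226.1.30.34: bits 111000100000000100011110001 walk d0:-→d1:-→d2:-→d3:-→d4:-→d5:-→d6:-→d7:-→d8:-→d9:-→d10:-→d11:-→d12:H3→d13:-→d14:-→d15:-→d16:-→d17:-→d18:-→d19:-→d20:-→d21:-→d22:-→d23:-→d24:-→d25:-→d26:-→d27:H5 -> H5
  - 226.1.30.32/27 clear@27
  add 142.0.0.0/8 -> H2 at depth 8
  add 142.128.0.0/10 -> H2 at depth 10
  - 226.0.0.0/12 clear@12
  lookup 142.169.194.153: bits 10001110101010011100001010011 walk d0:-→d1:-→d2:-→d3:-→d4:-→d5:-→d6:-→d7:-→d8:H2→d9:-→d10:H2→d11:-→d12:-→d13:-→d14:-→d15:-→d16:H1→d17:-→d18:-→d19:-→d20:-→d21:-→d22:-→d23:-→d24:-→d25:-→d26:-→d27:-→d28:-→d29:H2 -> H2
  - 142.0.0.0/8 clear@8
  - 142.169.0.0/16 clear@16
  lookup 142.128.26.155: bits 1000111010 walk d0:-→d1:-→d2:-→d3:-→d4:-→d5:-→d6:-→d7:-→d8:-→d9:-→d10:H2 -> H2
  lookup 142.143.65.112: bits 1000111010 walk d0:-→d1:-→d2:-→d3:-→d4:-→d5:-→d6:-→d7:-→d8:-→d9:-→d10:H2 -> H2
  - 142.169.194.152/29 clear@29
  add 0.0.0.0/0 -> H0 at depth 0
  add 226.1.0.0/16 -> H3 at depth 16
  add 0.0.0.0/0 -> H0 at depth 0
  lookup 226.1.0.0: bits 1110001000000001000 walk d0:H0→d1:-→d2:-→d3:-→d4:-→d5:-→d6:-→d7:-→d8:-→d9:-→d10:-→d11:-→d12:-→d13:-→d14:-→d15:-→d16:H3→d17:-→d18:-→d19:- -> H3
  - 226.1.0.0/16 clear@16
  add 58.130.0.0/15 -> H4 at depth 15
  add 142.169.128.0/17 -> H3 at depth 17
  lookup 54.218.139.25: bits 0011 walk d0:H0→d1:-→d2:-→d3:-→d4:- -> H0
  lookup 142.169.128.0: bits 10001110101010011 walk d0:H0→d1:-→d2:-→d3:-→d4:-→d5:-→d6:-→d7:-→d8:-→d9:-→d10:H2→d11:-→d12:-→d13:-→d14:-→d15:-→d16:-→d17:H3 -> H3
  add 226.1.16.0/20 -> H1 at depth 20
  - 0.0.0.0/0 clear@0
  add 142.169.0.0/16 -> H3 at depth 16
  - 226.1.16.0/20 clear@20
  - 142.128.0.0/10 clear@10

== LOOKUPS ==
["H3","H5","H5","H2","H2","H2","H3","H0","H3"]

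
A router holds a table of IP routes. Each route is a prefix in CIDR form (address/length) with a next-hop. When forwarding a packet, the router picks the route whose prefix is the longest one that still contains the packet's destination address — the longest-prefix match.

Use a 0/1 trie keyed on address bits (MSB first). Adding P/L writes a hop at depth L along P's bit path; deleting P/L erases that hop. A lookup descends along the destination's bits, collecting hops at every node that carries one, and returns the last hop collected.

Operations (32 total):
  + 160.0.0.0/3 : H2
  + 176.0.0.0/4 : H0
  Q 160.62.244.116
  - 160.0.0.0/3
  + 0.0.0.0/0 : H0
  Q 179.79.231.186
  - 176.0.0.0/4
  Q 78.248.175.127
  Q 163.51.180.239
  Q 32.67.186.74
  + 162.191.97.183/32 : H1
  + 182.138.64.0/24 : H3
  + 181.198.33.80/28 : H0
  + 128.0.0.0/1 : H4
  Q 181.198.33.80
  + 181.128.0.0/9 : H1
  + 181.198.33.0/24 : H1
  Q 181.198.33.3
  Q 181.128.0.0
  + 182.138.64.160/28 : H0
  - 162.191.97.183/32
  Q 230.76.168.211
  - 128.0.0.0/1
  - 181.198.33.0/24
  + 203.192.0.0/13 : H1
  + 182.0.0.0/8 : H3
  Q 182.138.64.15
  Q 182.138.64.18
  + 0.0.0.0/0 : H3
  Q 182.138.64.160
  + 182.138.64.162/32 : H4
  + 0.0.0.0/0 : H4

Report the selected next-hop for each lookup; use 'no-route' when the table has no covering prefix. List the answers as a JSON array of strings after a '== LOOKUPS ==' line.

Apply in order:
  add 160.0.0.0/3 -> H2 at depth 3
  add 176.0.0.0/4 -> H0 at depth 4
  lookup 160.62.244.116: bits 101 walk d0:-→d1:-→d2:-→d3:H2 -> H2
  - 160.0.0.0/3 clear@3
  add 0.0.0.0/0 -> H0 at depth 0
  lookup 179.79.231.186: bits 1011 walk d0:H0→d1:-→d2:-→d3:-→d4:H0 -> H0
  - 176.0.0.0/4 clear@4
  lookup 78.248.175.127: bits ε walk d0:H0 -> H0
  lookup 163.51.180.239: bits 101 walk d0:H0→d1:-→d2:-→d3:- -> H0
  lookup 32.67.186.74: bits ε walk d0:H0 -> H0
  add 162.191.97.183/32 -> H1 at depth 32
  add 182.138.64.0/24 -> H3 at depth 24
  add 181.198.33.80/28 -> H0 at depth 28
  add 128.0.0.0/1 -> H4 at depth 1
  lookup 181.198.33.80: bits 1011010111000110001000010101 walk d0:H0→d1:H4→d2:-→d3:-→d4:-→d5:-→d6:-→d7:-→d8:-→d9:-→d10:-→d11:-→d12:-→d13:-→d14:-→d15:-→d16:-→d17:-→d18:-→d19:-→d20:-→d21:-→d22:-→d23:-→d24:-→d25:-→d26:-→d27:-→d28:H0 -> H0
  add 181.128.0.0/9 -> H1 at depth 9
  add 181.198.33.0/24 -> H1 at depth 24
  lookup 181.198.33.3: bits 1011010111000110001000010 walk d0:H0→d1:H4→d2:-→d3:-→d4:-→d5:-→d6:-→d7:-→d8:-→d9:H1→d10:-→d11:-→d12:-→d13:-→d14:-→d15:-→d16:-→d17:-→d18:-→d19:-→d20:-→d21:-→d22:-→d23:-→d24:H1→d25:- -> H1
  lookup 181.128.0.0: bits 101101011 walk d0:H0→d1:H4→d2:-→d3:-→d4:-→d5:-→d6:-→d7:-→d8:-→d9:H1 -> H1
  add 182.138.64.160/28 -> H0 at depth 28
  - 162.191.97.183/32 clear@32
  lookup 230.76.168.211: bits 1 walk d0:H0→d1:H4 -> H4
  - 128.0.0.0/1 clear@1
  - 181.198.33.0/24 clear@24
  add 203.192.0.0/13 -> H1 at depth 13
  add 182.0.0.0/8 -> H3 at depth 8
  lookup 182.138.64.15: bits 101101101000101001000000 walk d0:H0→d1:-→d2:-→d3:-→d4:-→d5:-→d6:-→d7:-→d8:H3→d9:-→d10:-→d11:-→d12:-→d13:-→d14:-→d15:-→d16:-→d17:-→d18:-→d19:-→d20:-→d21:-→d22:-→d23:-→d24:H3 -> H3
  lookup 182.138.64.18: bits 101101101000101001000000 walk d0:H0→d1:-→d2:-→d3:-→d4:-→d5:-→d6:-→d7:-→d8:H3→d9:-→d10:-→d11:-→d12:-→d13:-→d14:-→d15:-→d16:-→d17:-→d18:-→d19:-→d20:-→d21:-→d22:-→d23:-→d24:H3 -> H3
  add 0.0.0.0/0 -> H3 at depth 0
  lookup 182.138.64.160: bits 1011011010001010010000001010 walk d0:H3→d1:-→d2:-→d3:-→d4:-→d5:-→d6:-→d7:-→d8:H3→d9:-→d10:-→d11:-→d12:-→d13:-→d14:-→d15:-→d16:-→d17:-→d18:-→d19:-→d20:-→d21:-→d22:-→d23:-→d24:H3→d25:-→d26:-→d27:-→d28:H0 -> H0
  add 182.138.64.162/32 -> H4 at depth 32
  add 0.0.0.0/0 -> H4 at depth 0

== LOOKUPS ==
["H2","H0","H0","H0","H0","H0","H1","H1","H4","H3","H3","H0"]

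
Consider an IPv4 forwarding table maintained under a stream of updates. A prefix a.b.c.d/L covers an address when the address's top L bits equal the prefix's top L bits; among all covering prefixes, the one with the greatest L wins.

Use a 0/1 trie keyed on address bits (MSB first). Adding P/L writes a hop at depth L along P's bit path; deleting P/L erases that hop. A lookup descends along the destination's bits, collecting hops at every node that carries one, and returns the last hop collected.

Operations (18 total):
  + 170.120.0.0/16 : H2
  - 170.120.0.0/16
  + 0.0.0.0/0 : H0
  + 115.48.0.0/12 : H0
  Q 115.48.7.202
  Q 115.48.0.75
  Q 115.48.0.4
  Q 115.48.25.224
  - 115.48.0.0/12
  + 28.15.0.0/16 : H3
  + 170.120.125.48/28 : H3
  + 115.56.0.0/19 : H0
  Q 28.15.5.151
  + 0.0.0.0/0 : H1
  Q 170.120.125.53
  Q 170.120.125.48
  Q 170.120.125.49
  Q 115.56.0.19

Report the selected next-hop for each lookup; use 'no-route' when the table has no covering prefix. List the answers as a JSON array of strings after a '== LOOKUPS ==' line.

Apply in order:
  + 170.120.0.0/16 (H2) depth=16
  del 170.120.0.0/16 (clear depth 16)
  + 0.0.0.0/0 (H0) depth=0
  + 115.48.0.0/12 (H0) depth=12
  ? 115.48.7.202  path d0:H0→d1:-→d2:-→d3:-→d4:-→d5:-→d6:-→d7:-→d8:-→d9:-→d10:-→d11:-→d12:H0  best=H0
  ? 115.48.0.75  path d0:H0→d1:-→d2:-→d3:-→d4:-→d5:-→d6:-→d7:-→d8:-→d9:-→d10:-→d11:-→d12:H0  best=H0
  ? 115.48.0.4  path d0:H0→d1:-→d2:-→d3:-→d4:-→d5:-→d6:-→d7:-→d8:-→d9:-→d10:-→d11:-→d12:H0  best=H0
  ? 115.48.25.224  path d0:H0→d1:-→d2:-→d3:-→d4:-→d5:-→d6:-→d7:-→d8:-→d9:-→d10:-→d11:-→d12:H0  best=H0
  del 115.48.0.0/12 (clear depth 12)
  + 28.15.0.0/16 (H3) depth=16
  + 170.120.125.48/28 (H3) depth=28
  + 115.56.0.0/19 (H0) depth=19
  ? 28.15.5.151  path d0:H0→d1:-→d2:-→d3:-→d4:-→d5:-→d6:-→d7:-→d8:-→d9:-→d10:-→d11:-→d12:-→d13:-→d14:-→d15:-→d16:H3  best=H3
  + 0.0.0.0/0 (H1) depth=0
  ? 170.120.125.53  path d0:H1→d1:-→d2:-→d3:-→d4:-→d5:-→d6:-→d7:-→d8:-→d9:-→d10:-→d11:-→d12:-→d13:-→d14:-→d15:-→d16:-→d17:-→d18:-→d19:-→d20:-→d21:-→d22:-→d23:-→d24:-→d25:-→d26:-→d27:-→d28:H3  best=H3
  ? 170.120.125.48  path d0:H1→d1:-→d2:-→d3:-→d4:-→d5:-→d6:-→d7:-→d8:-→d9:-→d10:-→d11:-→d12:-→d13:-→d14:-→d15:-→d16:-→d17:-→d18:-→d19:-→d20:-→d21:-→d22:-→d23:-→d24:-→d25:-→d26:-→d27:-→d28:H3  best=H3
  ? 170.120.125.49  path d0:H1→d1:-→d2:-→d3:-→d4:-→d5:-→d6:-→d7:-→d8:-→d9:-→d10:-→d11:-→d12:-→d13:-→d14:-→d15:-→d16:-→d17:-→d18:-→d19:-→d20:-→d21:-→d22:-→d23:-→d24:-→d25:-→d26:-→d27:-→d28:H3  best=H3
  ? 115.56.0.19  path d0:H1→d1:-→d2:-→d3:-→d4:-→d5:-→d6:-→d7:-→d8:-→d9:-→d10:-→d11:-→d12:-→d13:-→d14:-→d15:-→d16:-→d17:-→d18:-→d19:H0  best=H0

== LOOKUPS ==
["H0","H0","H0","H0","H3","H3","H3","H3","H0"]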